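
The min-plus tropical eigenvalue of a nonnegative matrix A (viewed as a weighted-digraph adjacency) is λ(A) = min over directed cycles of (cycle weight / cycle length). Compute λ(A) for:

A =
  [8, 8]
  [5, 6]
λ(A) = 6

Enumerate directed cycles and compute their means (weight / length). Sample:
  cycle 0 → 0: weight = 8, length = 1, mean = 8/1 ≈ 8.000
  cycle 1 → 1: weight = 6, length = 1, mean = 6/1 ≈ 6.000
  cycle 0 → 1 → 0: weight = 13, length = 2, mean = 13/2 ≈ 6.500
  cycle 1 → 0 → 1: weight = 13, length = 2, mean = 13/2 ≈ 6.500
Minimum mean = 6.000, attained e.g. along the cycle 1 → 1 with weight 6 and length 1. So λ(A) = 6/1 = 6.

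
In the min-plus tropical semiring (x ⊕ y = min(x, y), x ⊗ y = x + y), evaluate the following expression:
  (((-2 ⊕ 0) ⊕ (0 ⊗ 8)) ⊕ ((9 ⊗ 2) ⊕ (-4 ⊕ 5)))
(((-2 ⊕ 0) ⊕ (0 ⊗ 8)) ⊕ ((9 ⊗ 2) ⊕ (-4 ⊕ 5))) = -4

Expand innermost to outermost. Recall ⊕ takes the minimum of its arguments and ⊗ takes their sum. Working out the expression (((-2 ⊕ 0) ⊕ (0 ⊗ 8)) ⊕ ((9 ⊗ 2) ⊕ (-4 ⊕ 5))) gives -4.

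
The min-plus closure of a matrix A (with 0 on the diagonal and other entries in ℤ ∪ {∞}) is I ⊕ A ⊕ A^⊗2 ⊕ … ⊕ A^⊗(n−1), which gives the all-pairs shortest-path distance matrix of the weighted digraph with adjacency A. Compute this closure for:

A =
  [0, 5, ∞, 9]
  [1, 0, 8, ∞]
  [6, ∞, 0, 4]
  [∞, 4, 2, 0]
Closure =
  [0, 5, 11, 9]
  [1, 0, 8, 10]
  [6, 8, 0, 4]
  [5, 4, 2, 0]

This is the Floyd-Warshall all-pairs shortest-path computation. For each intermediate vertex k = 0, 1, …, 3, update dist[i][j] ← min(dist[i][j], dist[i][k] + dist[k][j]). The final matrix gives, for each (i, j), the minimum total weight of any directed path from i to j (possibly empty when i = j).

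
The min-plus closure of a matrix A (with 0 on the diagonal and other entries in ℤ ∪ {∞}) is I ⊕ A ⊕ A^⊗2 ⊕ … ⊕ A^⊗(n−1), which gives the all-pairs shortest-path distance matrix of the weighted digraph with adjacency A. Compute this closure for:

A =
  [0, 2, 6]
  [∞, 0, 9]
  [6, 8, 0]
Closure =
  [0, 2, 6]
  [15, 0, 9]
  [6, 8, 0]

This is the Floyd-Warshall all-pairs shortest-path computation. For each intermediate vertex k = 0, 1, …, 2, update dist[i][j] ← min(dist[i][j], dist[i][k] + dist[k][j]). The final matrix gives, for each (i, j), the minimum total weight of any directed path from i to j (possibly empty when i = j).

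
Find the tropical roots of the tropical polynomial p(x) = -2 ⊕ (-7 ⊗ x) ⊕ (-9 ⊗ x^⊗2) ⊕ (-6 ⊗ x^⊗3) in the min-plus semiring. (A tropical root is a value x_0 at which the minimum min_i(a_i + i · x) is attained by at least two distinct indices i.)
Roots: {-3, 2, 5}

Each tropical root is a break point of the lower envelope of the lines y = a_i + i · x (there are 4 lines, with slopes 0, 1, ..., 3). Only the lines that attain the minimum somewhere contribute to roots; other lines are dominated. Here the surviving (envelope) indices are i = 3, i = 2, i = 1, i = 0.
Intersections between consecutive envelope lines give the roots: for adjacent envelope indices i < j the intersection is x = (a_i − a_j) / (j − i). Reading off the sorted break points: {-3, 2, 5}.
Verification: at each break x_0, at least two indices attain the minimum of min_i(a_i + i · x_0).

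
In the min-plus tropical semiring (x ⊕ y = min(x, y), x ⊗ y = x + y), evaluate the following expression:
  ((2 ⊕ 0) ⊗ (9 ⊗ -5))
((2 ⊕ 0) ⊗ (9 ⊗ -5)) = 4

Expand innermost to outermost. Recall ⊕ takes the minimum of its arguments and ⊗ takes their sum. Working out the expression ((2 ⊕ 0) ⊗ (9 ⊗ -5)) gives 4.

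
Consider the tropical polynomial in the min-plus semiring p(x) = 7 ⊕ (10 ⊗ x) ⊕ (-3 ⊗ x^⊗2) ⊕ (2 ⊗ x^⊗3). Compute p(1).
p(1) = -1

A tropical monomial a ⊗ x^⊗i evaluates to a + i · x. Evaluating each term at x = 1:
  Term 0 contributes 7 + 0 · 1 = 7
  Term 1 contributes 10 + 1 · 1 = 11
  Term 2 contributes -3 + 2 · 1 = -1
  Term 3 contributes 2 + 3 · 1 = 5
p(1) = ⊕ of these = min[7, 11, -1, 5] = -1.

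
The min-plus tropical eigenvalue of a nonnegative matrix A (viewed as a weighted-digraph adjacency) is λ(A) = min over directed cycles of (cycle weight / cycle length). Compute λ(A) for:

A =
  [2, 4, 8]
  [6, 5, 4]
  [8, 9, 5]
λ(A) = 2

Enumerate directed cycles and compute their means (weight / length). Sample:
  cycle 0 → 0: weight = 2, length = 1, mean = 2/1 ≈ 2.000
  cycle 1 → 1: weight = 5, length = 1, mean = 5/1 ≈ 5.000
  cycle 2 → 2: weight = 5, length = 1, mean = 5/1 ≈ 5.000
  cycle 0 → 1 → 0: weight = 10, length = 2, mean = 10/2 ≈ 5.000
  cycle 0 → 2 → 0: weight = 16, length = 2, mean = 16/2 ≈ 8.000
  cycle 1 → 0 → 1: weight = 10, length = 2, mean = 10/2 ≈ 5.000
Minimum mean = 2.000, attained e.g. along the cycle 0 → 0 with weight 2 and length 1. So λ(A) = 2/1 = 2.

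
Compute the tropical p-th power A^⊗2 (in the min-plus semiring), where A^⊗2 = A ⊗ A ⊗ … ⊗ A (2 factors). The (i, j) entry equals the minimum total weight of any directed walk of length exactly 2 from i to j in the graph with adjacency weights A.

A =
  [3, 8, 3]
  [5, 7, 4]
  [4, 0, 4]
A^⊗2 =
  [6, 3, 6]
  [8, 4, 8]
  [5, 4, 4]

Each entry (A^⊗2)_ij equals the minimum over all length-2 walks i = v_0 → v_1 → … → v_2 = j of Σ_t A[v_t][v_{t+1}]. For example, for (i, j) = (0, 2) we minimise over 3 possible intermediate vertex sequences; the minimum is 6, attained along the walk 0 → 0 → 2.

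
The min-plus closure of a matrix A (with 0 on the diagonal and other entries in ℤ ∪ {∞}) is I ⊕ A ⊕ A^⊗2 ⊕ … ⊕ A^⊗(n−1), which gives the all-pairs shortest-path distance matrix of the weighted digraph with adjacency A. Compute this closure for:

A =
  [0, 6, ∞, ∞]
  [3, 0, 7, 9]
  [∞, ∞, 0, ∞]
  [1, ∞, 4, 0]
Closure =
  [0, 6, 13, 15]
  [3, 0, 7, 9]
  [∞, ∞, 0, ∞]
  [1, 7, 4, 0]

This is the Floyd-Warshall all-pairs shortest-path computation. For each intermediate vertex k = 0, 1, …, 3, update dist[i][j] ← min(dist[i][j], dist[i][k] + dist[k][j]). The final matrix gives, for each (i, j), the minimum total weight of any directed path from i to j (possibly empty when i = j).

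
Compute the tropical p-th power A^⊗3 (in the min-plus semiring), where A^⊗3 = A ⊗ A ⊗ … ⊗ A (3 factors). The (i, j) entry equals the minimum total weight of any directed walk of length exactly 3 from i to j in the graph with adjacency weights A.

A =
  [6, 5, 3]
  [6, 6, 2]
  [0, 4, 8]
A^⊗3 =
  [7, 8, 6]
  [8, 7, 5]
  [3, 7, 7]

Each entry (A^⊗3)_ij equals the minimum over all length-3 walks i = v_0 → v_1 → … → v_3 = j of Σ_t A[v_t][v_{t+1}]. For example, for (i, j) = (0, 2) we minimise over 9 possible intermediate vertex sequences; the minimum is 6, attained along the walk 0 → 2 → 0 → 2.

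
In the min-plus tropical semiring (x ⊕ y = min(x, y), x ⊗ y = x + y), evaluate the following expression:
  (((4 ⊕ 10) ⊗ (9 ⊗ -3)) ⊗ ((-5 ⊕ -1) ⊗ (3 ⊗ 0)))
(((4 ⊕ 10) ⊗ (9 ⊗ -3)) ⊗ ((-5 ⊕ -1) ⊗ (3 ⊗ 0))) = 8

Expand innermost to outermost. Recall ⊕ takes the minimum of its arguments and ⊗ takes their sum. Working out the expression (((4 ⊕ 10) ⊗ (9 ⊗ -3)) ⊗ ((-5 ⊕ -1) ⊗ (3 ⊗ 0))) gives 8.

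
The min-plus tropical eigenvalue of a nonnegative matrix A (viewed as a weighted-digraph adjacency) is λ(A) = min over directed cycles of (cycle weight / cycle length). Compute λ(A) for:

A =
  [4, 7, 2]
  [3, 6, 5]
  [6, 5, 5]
λ(A) = 10/3

Enumerate directed cycles and compute their means (weight / length). Sample:
  cycle 0 → 0: weight = 4, length = 1, mean = 4/1 ≈ 4.000
  cycle 1 → 1: weight = 6, length = 1, mean = 6/1 ≈ 6.000
  cycle 2 → 2: weight = 5, length = 1, mean = 5/1 ≈ 5.000
  cycle 0 → 1 → 0: weight = 10, length = 2, mean = 10/2 ≈ 5.000
  cycle 0 → 2 → 0: weight = 8, length = 2, mean = 8/2 ≈ 4.000
  cycle 1 → 0 → 1: weight = 10, length = 2, mean = 10/2 ≈ 5.000
Minimum mean = 3.333, attained e.g. along the cycle 0 → 2 → 1 → 0 with weight 10 and length 3. So λ(A) = 10/3 = 10/3.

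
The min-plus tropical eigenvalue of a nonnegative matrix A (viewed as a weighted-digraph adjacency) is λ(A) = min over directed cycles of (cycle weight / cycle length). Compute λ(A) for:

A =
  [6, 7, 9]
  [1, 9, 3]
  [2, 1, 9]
λ(A) = 2

Enumerate directed cycles and compute their means (weight / length). Sample:
  cycle 0 → 0: weight = 6, length = 1, mean = 6/1 ≈ 6.000
  cycle 1 → 1: weight = 9, length = 1, mean = 9/1 ≈ 9.000
  cycle 2 → 2: weight = 9, length = 1, mean = 9/1 ≈ 9.000
  cycle 0 → 1 → 0: weight = 8, length = 2, mean = 8/2 ≈ 4.000
  cycle 0 → 2 → 0: weight = 11, length = 2, mean = 11/2 ≈ 5.500
  cycle 1 → 0 → 1: weight = 8, length = 2, mean = 8/2 ≈ 4.000
Minimum mean = 2.000, attained e.g. along the cycle 1 → 2 → 1 with weight 4 and length 2. So λ(A) = 4/2 = 2.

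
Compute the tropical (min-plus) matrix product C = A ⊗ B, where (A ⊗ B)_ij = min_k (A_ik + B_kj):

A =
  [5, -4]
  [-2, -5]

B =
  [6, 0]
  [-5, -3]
A ⊗ B =
  [-9, -7]
  [-10, -8]

Apply the min-plus product entry-by-entry:
  C[0][0] = min over k of (A[0][0] + B[0][0] = 5 + 6 = 11, A[0][1] + B[1][0] = -4 + -5 = -9) = -9 (attained at k = 1)
  C[0][1] = min over k of (A[0][0] + B[0][1] = 5 + 0 = 5, A[0][1] + B[1][1] = -4 + -3 = -7) = -7 (attained at k = 1)
  C[1][0] = min over k of (A[1][0] + B[0][0] = -2 + 6 = 4, A[1][1] + B[1][0] = -5 + -5 = -10) = -10 (attained at k = 1)
  C[1][1] = min over k of (A[1][0] + B[0][1] = -2 + 0 = -2, A[1][1] + B[1][1] = -5 + -3 = -8) = -8 (attained at k = 1)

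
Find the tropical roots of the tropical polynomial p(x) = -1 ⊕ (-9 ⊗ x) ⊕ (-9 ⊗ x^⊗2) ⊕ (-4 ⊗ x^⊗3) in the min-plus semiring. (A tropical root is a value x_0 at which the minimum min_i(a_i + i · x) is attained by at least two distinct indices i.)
Roots: {-5, 0, 8}

Each tropical root is a break point of the lower envelope of the lines y = a_i + i · x (there are 4 lines, with slopes 0, 1, ..., 3). Only the lines that attain the minimum somewhere contribute to roots; other lines are dominated. Here the surviving (envelope) indices are i = 3, i = 2, i = 1, i = 0.
Intersections between consecutive envelope lines give the roots: for adjacent envelope indices i < j the intersection is x = (a_i − a_j) / (j − i). Reading off the sorted break points: {-5, 0, 8}.
Verification: at each break x_0, at least two indices attain the minimum of min_i(a_i + i · x_0).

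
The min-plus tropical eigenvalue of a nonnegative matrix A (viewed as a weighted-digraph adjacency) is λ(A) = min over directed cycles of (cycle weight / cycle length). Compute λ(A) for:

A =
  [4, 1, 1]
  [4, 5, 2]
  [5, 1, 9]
λ(A) = 3/2

Enumerate directed cycles and compute their means (weight / length). Sample:
  cycle 0 → 0: weight = 4, length = 1, mean = 4/1 ≈ 4.000
  cycle 1 → 1: weight = 5, length = 1, mean = 5/1 ≈ 5.000
  cycle 2 → 2: weight = 9, length = 1, mean = 9/1 ≈ 9.000
  cycle 0 → 1 → 0: weight = 5, length = 2, mean = 5/2 ≈ 2.500
  cycle 0 → 2 → 0: weight = 6, length = 2, mean = 6/2 ≈ 3.000
  cycle 1 → 0 → 1: weight = 5, length = 2, mean = 5/2 ≈ 2.500
Minimum mean = 1.500, attained e.g. along the cycle 1 → 2 → 1 with weight 3 and length 2. So λ(A) = 3/2 = 3/2.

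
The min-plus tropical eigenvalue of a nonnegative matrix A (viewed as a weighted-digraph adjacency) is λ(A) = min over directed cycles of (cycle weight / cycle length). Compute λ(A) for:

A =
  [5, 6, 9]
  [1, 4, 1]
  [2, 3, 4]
λ(A) = 2

Enumerate directed cycles and compute their means (weight / length). Sample:
  cycle 0 → 0: weight = 5, length = 1, mean = 5/1 ≈ 5.000
  cycle 1 → 1: weight = 4, length = 1, mean = 4/1 ≈ 4.000
  cycle 2 → 2: weight = 4, length = 1, mean = 4/1 ≈ 4.000
  cycle 0 → 1 → 0: weight = 7, length = 2, mean = 7/2 ≈ 3.500
  cycle 0 → 2 → 0: weight = 11, length = 2, mean = 11/2 ≈ 5.500
  cycle 1 → 0 → 1: weight = 7, length = 2, mean = 7/2 ≈ 3.500
Minimum mean = 2.000, attained e.g. along the cycle 1 → 2 → 1 with weight 4 and length 2. So λ(A) = 4/2 = 2.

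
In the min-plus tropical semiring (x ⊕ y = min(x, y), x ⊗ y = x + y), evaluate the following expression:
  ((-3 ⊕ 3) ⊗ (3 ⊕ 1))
((-3 ⊕ 3) ⊗ (3 ⊕ 1)) = -2

Expand innermost to outermost. Recall ⊕ takes the minimum of its arguments and ⊗ takes their sum. Working out the expression ((-3 ⊕ 3) ⊗ (3 ⊕ 1)) gives -2.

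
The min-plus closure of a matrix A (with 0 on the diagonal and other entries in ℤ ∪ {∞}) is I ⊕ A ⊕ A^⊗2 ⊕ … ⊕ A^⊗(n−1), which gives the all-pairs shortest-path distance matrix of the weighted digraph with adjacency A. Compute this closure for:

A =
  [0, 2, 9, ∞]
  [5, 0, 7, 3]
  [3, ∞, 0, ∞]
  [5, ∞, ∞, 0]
Closure =
  [0, 2, 9, 5]
  [5, 0, 7, 3]
  [3, 5, 0, 8]
  [5, 7, 14, 0]

This is the Floyd-Warshall all-pairs shortest-path computation. For each intermediate vertex k = 0, 1, …, 3, update dist[i][j] ← min(dist[i][j], dist[i][k] + dist[k][j]). The final matrix gives, for each (i, j), the minimum total weight of any directed path from i to j (possibly empty when i = j).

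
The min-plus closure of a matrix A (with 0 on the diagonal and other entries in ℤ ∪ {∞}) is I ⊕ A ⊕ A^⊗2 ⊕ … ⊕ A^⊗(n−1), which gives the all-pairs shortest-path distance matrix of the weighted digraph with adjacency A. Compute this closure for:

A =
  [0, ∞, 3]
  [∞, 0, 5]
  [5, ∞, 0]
Closure =
  [0, ∞, 3]
  [10, 0, 5]
  [5, ∞, 0]

This is the Floyd-Warshall all-pairs shortest-path computation. For each intermediate vertex k = 0, 1, …, 2, update dist[i][j] ← min(dist[i][j], dist[i][k] + dist[k][j]). The final matrix gives, for each (i, j), the minimum total weight of any directed path from i to j (possibly empty when i = j).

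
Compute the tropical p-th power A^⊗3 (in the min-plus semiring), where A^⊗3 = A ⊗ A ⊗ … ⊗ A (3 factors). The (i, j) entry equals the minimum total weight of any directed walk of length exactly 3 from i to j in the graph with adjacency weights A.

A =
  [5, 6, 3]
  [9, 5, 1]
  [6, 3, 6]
A^⊗3 =
  [13, 10, 7]
  [12, 9, 5]
  [10, 7, 9]

Each entry (A^⊗3)_ij equals the minimum over all length-3 walks i = v_0 → v_1 → … → v_3 = j of Σ_t A[v_t][v_{t+1}]. For example, for (i, j) = (0, 2) we minimise over 9 possible intermediate vertex sequences; the minimum is 7, attained along the walk 0 → 2 → 1 → 2.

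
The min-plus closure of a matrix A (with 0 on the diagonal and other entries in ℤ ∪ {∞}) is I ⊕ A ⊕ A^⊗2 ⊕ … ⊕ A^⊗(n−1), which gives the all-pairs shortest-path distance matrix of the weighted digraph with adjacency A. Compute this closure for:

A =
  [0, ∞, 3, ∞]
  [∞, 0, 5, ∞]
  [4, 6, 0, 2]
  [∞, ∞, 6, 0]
Closure =
  [0, 9, 3, 5]
  [9, 0, 5, 7]
  [4, 6, 0, 2]
  [10, 12, 6, 0]

This is the Floyd-Warshall all-pairs shortest-path computation. For each intermediate vertex k = 0, 1, …, 3, update dist[i][j] ← min(dist[i][j], dist[i][k] + dist[k][j]). The final matrix gives, for each (i, j), the minimum total weight of any directed path from i to j (possibly empty when i = j).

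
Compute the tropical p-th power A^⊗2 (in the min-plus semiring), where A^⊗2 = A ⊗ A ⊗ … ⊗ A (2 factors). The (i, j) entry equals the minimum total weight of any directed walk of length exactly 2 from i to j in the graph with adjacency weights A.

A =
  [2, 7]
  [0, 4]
A^⊗2 =
  [4, 9]
  [2, 7]

Each entry (A^⊗2)_ij equals the minimum over all length-2 walks i = v_0 → v_1 → … → v_2 = j of Σ_t A[v_t][v_{t+1}]. For example, for (i, j) = (0, 1) we minimise over 2 possible intermediate vertex sequences; the minimum is 9, attained along the walk 0 → 0 → 1.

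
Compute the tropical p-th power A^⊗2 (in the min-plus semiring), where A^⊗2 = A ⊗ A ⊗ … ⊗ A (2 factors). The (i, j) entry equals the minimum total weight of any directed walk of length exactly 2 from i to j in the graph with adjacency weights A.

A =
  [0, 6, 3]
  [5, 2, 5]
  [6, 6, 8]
A^⊗2 =
  [0, 6, 3]
  [5, 4, 7]
  [6, 8, 9]

Each entry (A^⊗2)_ij equals the minimum over all length-2 walks i = v_0 → v_1 → … → v_2 = j of Σ_t A[v_t][v_{t+1}]. For example, for (i, j) = (0, 2) we minimise over 3 possible intermediate vertex sequences; the minimum is 3, attained along the walk 0 → 0 → 2.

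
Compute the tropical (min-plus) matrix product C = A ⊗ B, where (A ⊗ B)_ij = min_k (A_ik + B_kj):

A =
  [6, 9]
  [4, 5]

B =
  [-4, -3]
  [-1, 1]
A ⊗ B =
  [2, 3]
  [0, 1]

Apply the min-plus product entry-by-entry:
  C[0][0] = min over k of (A[0][0] + B[0][0] = 6 + -4 = 2, A[0][1] + B[1][0] = 9 + -1 = 8) = 2 (attained at k = 0)
  C[0][1] = min over k of (A[0][0] + B[0][1] = 6 + -3 = 3, A[0][1] + B[1][1] = 9 + 1 = 10) = 3 (attained at k = 0)
  C[1][0] = min over k of (A[1][0] + B[0][0] = 4 + -4 = 0, A[1][1] + B[1][0] = 5 + -1 = 4) = 0 (attained at k = 0)
  C[1][1] = min over k of (A[1][0] + B[0][1] = 4 + -3 = 1, A[1][1] + B[1][1] = 5 + 1 = 6) = 1 (attained at k = 0)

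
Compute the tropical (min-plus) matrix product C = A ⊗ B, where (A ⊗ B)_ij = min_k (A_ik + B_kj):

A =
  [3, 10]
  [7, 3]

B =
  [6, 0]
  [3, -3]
A ⊗ B =
  [9, 3]
  [6, 0]

Apply the min-plus product entry-by-entry:
  C[0][0] = min over k of (A[0][0] + B[0][0] = 3 + 6 = 9, A[0][1] + B[1][0] = 10 + 3 = 13) = 9 (attained at k = 0)
  C[0][1] = min over k of (A[0][0] + B[0][1] = 3 + 0 = 3, A[0][1] + B[1][1] = 10 + -3 = 7) = 3 (attained at k = 0)
  C[1][0] = min over k of (A[1][0] + B[0][0] = 7 + 6 = 13, A[1][1] + B[1][0] = 3 + 3 = 6) = 6 (attained at k = 1)
  C[1][1] = min over k of (A[1][0] + B[0][1] = 7 + 0 = 7, A[1][1] + B[1][1] = 3 + -3 = 0) = 0 (attained at k = 1)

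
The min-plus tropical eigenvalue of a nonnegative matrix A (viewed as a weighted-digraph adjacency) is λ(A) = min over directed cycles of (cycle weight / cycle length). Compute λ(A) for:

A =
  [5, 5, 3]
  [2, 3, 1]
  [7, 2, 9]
λ(A) = 3/2

Enumerate directed cycles and compute their means (weight / length). Sample:
  cycle 0 → 0: weight = 5, length = 1, mean = 5/1 ≈ 5.000
  cycle 1 → 1: weight = 3, length = 1, mean = 3/1 ≈ 3.000
  cycle 2 → 2: weight = 9, length = 1, mean = 9/1 ≈ 9.000
  cycle 0 → 1 → 0: weight = 7, length = 2, mean = 7/2 ≈ 3.500
  cycle 0 → 2 → 0: weight = 10, length = 2, mean = 10/2 ≈ 5.000
  cycle 1 → 0 → 1: weight = 7, length = 2, mean = 7/2 ≈ 3.500
Minimum mean = 1.500, attained e.g. along the cycle 1 → 2 → 1 with weight 3 and length 2. So λ(A) = 3/2 = 3/2.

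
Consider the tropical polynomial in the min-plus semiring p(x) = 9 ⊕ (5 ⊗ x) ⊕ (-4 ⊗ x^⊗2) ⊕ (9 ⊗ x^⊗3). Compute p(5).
p(5) = 6

A tropical monomial a ⊗ x^⊗i evaluates to a + i · x. Evaluating each term at x = 5:
  Term 0 contributes 9 + 0 · 5 = 9
  Term 1 contributes 5 + 1 · 5 = 10
  Term 2 contributes -4 + 2 · 5 = 6
  Term 3 contributes 9 + 3 · 5 = 24
p(5) = ⊕ of these = min[9, 10, 6, 24] = 6.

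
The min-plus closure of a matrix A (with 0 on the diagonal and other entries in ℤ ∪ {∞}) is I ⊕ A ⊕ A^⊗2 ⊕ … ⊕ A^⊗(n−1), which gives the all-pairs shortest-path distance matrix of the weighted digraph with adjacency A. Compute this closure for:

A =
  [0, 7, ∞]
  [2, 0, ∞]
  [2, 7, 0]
Closure =
  [0, 7, ∞]
  [2, 0, ∞]
  [2, 7, 0]

This is the Floyd-Warshall all-pairs shortest-path computation. For each intermediate vertex k = 0, 1, …, 2, update dist[i][j] ← min(dist[i][j], dist[i][k] + dist[k][j]). The final matrix gives, for each (i, j), the minimum total weight of any directed path from i to j (possibly empty when i = j).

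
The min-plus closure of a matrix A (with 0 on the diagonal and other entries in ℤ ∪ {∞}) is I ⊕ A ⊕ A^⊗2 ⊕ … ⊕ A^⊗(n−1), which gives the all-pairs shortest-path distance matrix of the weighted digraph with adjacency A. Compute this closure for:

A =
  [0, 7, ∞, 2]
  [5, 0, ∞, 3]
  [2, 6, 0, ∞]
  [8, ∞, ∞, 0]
Closure =
  [0, 7, ∞, 2]
  [5, 0, ∞, 3]
  [2, 6, 0, 4]
  [8, 15, ∞, 0]

This is the Floyd-Warshall all-pairs shortest-path computation. For each intermediate vertex k = 0, 1, …, 3, update dist[i][j] ← min(dist[i][j], dist[i][k] + dist[k][j]). The final matrix gives, for each (i, j), the minimum total weight of any directed path from i to j (possibly empty when i = j).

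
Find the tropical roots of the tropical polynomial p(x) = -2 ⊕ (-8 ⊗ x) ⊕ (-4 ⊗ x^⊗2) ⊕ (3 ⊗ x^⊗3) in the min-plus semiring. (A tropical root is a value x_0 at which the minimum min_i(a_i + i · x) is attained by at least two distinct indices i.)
Roots: {-7, -4, 6}

Each tropical root is a break point of the lower envelope of the lines y = a_i + i · x (there are 4 lines, with slopes 0, 1, ..., 3). Only the lines that attain the minimum somewhere contribute to roots; other lines are dominated. Here the surviving (envelope) indices are i = 3, i = 2, i = 1, i = 0.
Intersections between consecutive envelope lines give the roots: for adjacent envelope indices i < j the intersection is x = (a_i − a_j) / (j − i). Reading off the sorted break points: {-7, -4, 6}.
Verification: at each break x_0, at least two indices attain the minimum of min_i(a_i + i · x_0).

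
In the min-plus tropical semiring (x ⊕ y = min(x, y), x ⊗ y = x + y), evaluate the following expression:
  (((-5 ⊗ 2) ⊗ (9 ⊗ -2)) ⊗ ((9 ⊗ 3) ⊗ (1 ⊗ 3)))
(((-5 ⊗ 2) ⊗ (9 ⊗ -2)) ⊗ ((9 ⊗ 3) ⊗ (1 ⊗ 3))) = 20

Expand innermost to outermost. Recall ⊕ takes the minimum of its arguments and ⊗ takes their sum. Working out the expression (((-5 ⊗ 2) ⊗ (9 ⊗ -2)) ⊗ ((9 ⊗ 3) ⊗ (1 ⊗ 3))) gives 20.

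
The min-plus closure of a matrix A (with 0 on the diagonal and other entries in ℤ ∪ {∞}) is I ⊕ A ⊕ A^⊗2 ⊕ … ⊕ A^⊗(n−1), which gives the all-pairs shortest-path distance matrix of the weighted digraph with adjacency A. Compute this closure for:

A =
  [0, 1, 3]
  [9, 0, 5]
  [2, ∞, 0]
Closure =
  [0, 1, 3]
  [7, 0, 5]
  [2, 3, 0]

This is the Floyd-Warshall all-pairs shortest-path computation. For each intermediate vertex k = 0, 1, …, 2, update dist[i][j] ← min(dist[i][j], dist[i][k] + dist[k][j]). The final matrix gives, for each (i, j), the minimum total weight of any directed path from i to j (possibly empty when i = j).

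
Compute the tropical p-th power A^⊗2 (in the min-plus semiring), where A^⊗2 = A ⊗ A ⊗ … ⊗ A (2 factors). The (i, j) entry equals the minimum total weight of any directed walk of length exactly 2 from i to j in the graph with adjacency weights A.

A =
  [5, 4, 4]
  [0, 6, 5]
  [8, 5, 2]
A^⊗2 =
  [4, 9, 6]
  [5, 4, 4]
  [5, 7, 4]

Each entry (A^⊗2)_ij equals the minimum over all length-2 walks i = v_0 → v_1 → … → v_2 = j of Σ_t A[v_t][v_{t+1}]. For example, for (i, j) = (0, 2) we minimise over 3 possible intermediate vertex sequences; the minimum is 6, attained along the walk 0 → 2 → 2.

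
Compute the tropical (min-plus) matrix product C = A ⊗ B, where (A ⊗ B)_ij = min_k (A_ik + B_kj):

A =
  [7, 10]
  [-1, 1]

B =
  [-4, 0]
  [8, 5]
A ⊗ B =
  [3, 7]
  [-5, -1]

Apply the min-plus product entry-by-entry:
  C[0][0] = min over k of (A[0][0] + B[0][0] = 7 + -4 = 3, A[0][1] + B[1][0] = 10 + 8 = 18) = 3 (attained at k = 0)
  C[0][1] = min over k of (A[0][0] + B[0][1] = 7 + 0 = 7, A[0][1] + B[1][1] = 10 + 5 = 15) = 7 (attained at k = 0)
  C[1][0] = min over k of (A[1][0] + B[0][0] = -1 + -4 = -5, A[1][1] + B[1][0] = 1 + 8 = 9) = -5 (attained at k = 0)
  C[1][1] = min over k of (A[1][0] + B[0][1] = -1 + 0 = -1, A[1][1] + B[1][1] = 1 + 5 = 6) = -1 (attained at k = 0)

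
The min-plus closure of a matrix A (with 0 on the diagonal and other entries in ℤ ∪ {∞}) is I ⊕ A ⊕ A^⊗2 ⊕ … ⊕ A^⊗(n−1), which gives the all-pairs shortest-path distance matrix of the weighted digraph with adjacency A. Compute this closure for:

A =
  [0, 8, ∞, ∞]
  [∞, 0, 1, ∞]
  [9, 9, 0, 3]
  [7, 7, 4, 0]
Closure =
  [0, 8, 9, 12]
  [10, 0, 1, 4]
  [9, 9, 0, 3]
  [7, 7, 4, 0]

This is the Floyd-Warshall all-pairs shortest-path computation. For each intermediate vertex k = 0, 1, …, 3, update dist[i][j] ← min(dist[i][j], dist[i][k] + dist[k][j]). The final matrix gives, for each (i, j), the minimum total weight of any directed path from i to j (possibly empty when i = j).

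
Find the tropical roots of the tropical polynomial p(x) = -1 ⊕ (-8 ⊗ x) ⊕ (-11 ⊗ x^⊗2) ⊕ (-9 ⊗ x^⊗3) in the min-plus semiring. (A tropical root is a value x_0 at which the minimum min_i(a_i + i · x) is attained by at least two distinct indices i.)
Roots: {-2, 3, 7}

Each tropical root is a break point of the lower envelope of the lines y = a_i + i · x (there are 4 lines, with slopes 0, 1, ..., 3). Only the lines that attain the minimum somewhere contribute to roots; other lines are dominated. Here the surviving (envelope) indices are i = 3, i = 2, i = 1, i = 0.
Intersections between consecutive envelope lines give the roots: for adjacent envelope indices i < j the intersection is x = (a_i − a_j) / (j − i). Reading off the sorted break points: {-2, 3, 7}.
Verification: at each break x_0, at least two indices attain the minimum of min_i(a_i + i · x_0).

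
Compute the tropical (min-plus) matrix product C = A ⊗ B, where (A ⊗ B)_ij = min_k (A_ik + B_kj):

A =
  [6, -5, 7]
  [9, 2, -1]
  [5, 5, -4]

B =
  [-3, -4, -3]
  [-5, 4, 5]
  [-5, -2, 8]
A ⊗ B =
  [-10, -1, 0]
  [-6, -3, 6]
  [-9, -6, 2]

Apply the min-plus product entry-by-entry:
  C[0][0] = min over k of (A[0][0] + B[0][0] = 6 + -3 = 3, A[0][1] + B[1][0] = -5 + -5 = -10, A[0][2] + B[2][0] = 7 + -5 = 2) = -10 (attained at k = 1)
  C[0][1] = min over k of (A[0][0] + B[0][1] = 6 + -4 = 2, A[0][1] + B[1][1] = -5 + 4 = -1, A[0][2] + B[2][1] = 7 + -2 = 5) = -1 (attained at k = 1)
  C[0][2] = min over k of (A[0][0] + B[0][2] = 6 + -3 = 3, A[0][1] + B[1][2] = -5 + 5 = 0, A[0][2] + B[2][2] = 7 + 8 = 15) = 0 (attained at k = 1)
  C[1][0] = min over k of (A[1][0] + B[0][0] = 9 + -3 = 6, A[1][1] + B[1][0] = 2 + -5 = -3, A[1][2] + B[2][0] = -1 + -5 = -6) = -6 (attained at k = 2)
  C[1][1] = min over k of (A[1][0] + B[0][1] = 9 + -4 = 5, A[1][1] + B[1][1] = 2 + 4 = 6, A[1][2] + B[2][1] = -1 + -2 = -3) = -3 (attained at k = 2)
  C[1][2] = min over k of (A[1][0] + B[0][2] = 9 + -3 = 6, A[1][1] + B[1][2] = 2 + 5 = 7, A[1][2] + B[2][2] = -1 + 8 = 7) = 6 (attained at k = 0)
  C[2][0] = min over k of (A[2][0] + B[0][0] = 5 + -3 = 2, A[2][1] + B[1][0] = 5 + -5 = 0, A[2][2] + B[2][0] = -4 + -5 = -9) = -9 (attained at k = 2)
  C[2][1] = min over k of (A[2][0] + B[0][1] = 5 + -4 = 1, A[2][1] + B[1][1] = 5 + 4 = 9, A[2][2] + B[2][1] = -4 + -2 = -6) = -6 (attained at k = 2)
  C[2][2] = min over k of (A[2][0] + B[0][2] = 5 + -3 = 2, A[2][1] + B[1][2] = 5 + 5 = 10, A[2][2] + B[2][2] = -4 + 8 = 4) = 2 (attained at k = 0)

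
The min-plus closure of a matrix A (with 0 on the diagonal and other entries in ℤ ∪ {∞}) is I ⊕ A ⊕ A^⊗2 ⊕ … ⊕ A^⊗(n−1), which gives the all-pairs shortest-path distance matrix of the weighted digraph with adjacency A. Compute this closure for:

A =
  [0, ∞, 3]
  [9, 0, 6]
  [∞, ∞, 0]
Closure =
  [0, ∞, 3]
  [9, 0, 6]
  [∞, ∞, 0]

This is the Floyd-Warshall all-pairs shortest-path computation. For each intermediate vertex k = 0, 1, …, 2, update dist[i][j] ← min(dist[i][j], dist[i][k] + dist[k][j]). The final matrix gives, for each (i, j), the minimum total weight of any directed path from i to j (possibly empty when i = j).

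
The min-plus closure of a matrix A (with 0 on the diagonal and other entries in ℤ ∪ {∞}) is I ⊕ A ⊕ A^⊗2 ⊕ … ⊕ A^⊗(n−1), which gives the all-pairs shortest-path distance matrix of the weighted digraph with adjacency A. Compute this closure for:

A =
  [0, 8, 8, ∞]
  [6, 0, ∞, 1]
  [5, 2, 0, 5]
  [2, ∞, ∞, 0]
Closure =
  [0, 8, 8, 9]
  [3, 0, 11, 1]
  [5, 2, 0, 3]
  [2, 10, 10, 0]

This is the Floyd-Warshall all-pairs shortest-path computation. For each intermediate vertex k = 0, 1, …, 3, update dist[i][j] ← min(dist[i][j], dist[i][k] + dist[k][j]). The final matrix gives, for each (i, j), the minimum total weight of any directed path from i to j (possibly empty when i = j).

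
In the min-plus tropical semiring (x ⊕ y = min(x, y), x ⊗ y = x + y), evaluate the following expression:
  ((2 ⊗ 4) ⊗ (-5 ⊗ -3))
((2 ⊗ 4) ⊗ (-5 ⊗ -3)) = -2

Expand innermost to outermost. Recall ⊕ takes the minimum of its arguments and ⊗ takes their sum. Working out the expression ((2 ⊗ 4) ⊗ (-5 ⊗ -3)) gives -2.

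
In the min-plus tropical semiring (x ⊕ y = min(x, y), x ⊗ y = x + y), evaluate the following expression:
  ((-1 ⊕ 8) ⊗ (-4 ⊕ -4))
((-1 ⊕ 8) ⊗ (-4 ⊕ -4)) = -5

Expand innermost to outermost. Recall ⊕ takes the minimum of its arguments and ⊗ takes their sum. Working out the expression ((-1 ⊕ 8) ⊗ (-4 ⊕ -4)) gives -5.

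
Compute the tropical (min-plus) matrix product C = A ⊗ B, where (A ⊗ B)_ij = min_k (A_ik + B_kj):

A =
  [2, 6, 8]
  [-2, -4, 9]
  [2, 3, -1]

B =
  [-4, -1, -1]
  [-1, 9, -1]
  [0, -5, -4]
A ⊗ B =
  [-2, 1, 1]
  [-6, -3, -5]
  [-2, -6, -5]

Apply the min-plus product entry-by-entry:
  C[0][0] = min over k of (A[0][0] + B[0][0] = 2 + -4 = -2, A[0][1] + B[1][0] = 6 + -1 = 5, A[0][2] + B[2][0] = 8 + 0 = 8) = -2 (attained at k = 0)
  C[0][1] = min over k of (A[0][0] + B[0][1] = 2 + -1 = 1, A[0][1] + B[1][1] = 6 + 9 = 15, A[0][2] + B[2][1] = 8 + -5 = 3) = 1 (attained at k = 0)
  C[0][2] = min over k of (A[0][0] + B[0][2] = 2 + -1 = 1, A[0][1] + B[1][2] = 6 + -1 = 5, A[0][2] + B[2][2] = 8 + -4 = 4) = 1 (attained at k = 0)
  C[1][0] = min over k of (A[1][0] + B[0][0] = -2 + -4 = -6, A[1][1] + B[1][0] = -4 + -1 = -5, A[1][2] + B[2][0] = 9 + 0 = 9) = -6 (attained at k = 0)
  C[1][1] = min over k of (A[1][0] + B[0][1] = -2 + -1 = -3, A[1][1] + B[1][1] = -4 + 9 = 5, A[1][2] + B[2][1] = 9 + -5 = 4) = -3 (attained at k = 0)
  C[1][2] = min over k of (A[1][0] + B[0][2] = -2 + -1 = -3, A[1][1] + B[1][2] = -4 + -1 = -5, A[1][2] + B[2][2] = 9 + -4 = 5) = -5 (attained at k = 1)
  C[2][0] = min over k of (A[2][0] + B[0][0] = 2 + -4 = -2, A[2][1] + B[1][0] = 3 + -1 = 2, A[2][2] + B[2][0] = -1 + 0 = -1) = -2 (attained at k = 0)
  C[2][1] = min over k of (A[2][0] + B[0][1] = 2 + -1 = 1, A[2][1] + B[1][1] = 3 + 9 = 12, A[2][2] + B[2][1] = -1 + -5 = -6) = -6 (attained at k = 2)
  C[2][2] = min over k of (A[2][0] + B[0][2] = 2 + -1 = 1, A[2][1] + B[1][2] = 3 + -1 = 2, A[2][2] + B[2][2] = -1 + -4 = -5) = -5 (attained at k = 2)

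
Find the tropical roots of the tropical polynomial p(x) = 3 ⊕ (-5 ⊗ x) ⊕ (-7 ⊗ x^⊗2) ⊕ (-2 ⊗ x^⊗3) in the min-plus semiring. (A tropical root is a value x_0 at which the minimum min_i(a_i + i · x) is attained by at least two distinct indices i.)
Roots: {-5, 2, 8}

Each tropical root is a break point of the lower envelope of the lines y = a_i + i · x (there are 4 lines, with slopes 0, 1, ..., 3). Only the lines that attain the minimum somewhere contribute to roots; other lines are dominated. Here the surviving (envelope) indices are i = 3, i = 2, i = 1, i = 0.
Intersections between consecutive envelope lines give the roots: for adjacent envelope indices i < j the intersection is x = (a_i − a_j) / (j − i). Reading off the sorted break points: {-5, 2, 8}.
Verification: at each break x_0, at least two indices attain the minimum of min_i(a_i + i · x_0).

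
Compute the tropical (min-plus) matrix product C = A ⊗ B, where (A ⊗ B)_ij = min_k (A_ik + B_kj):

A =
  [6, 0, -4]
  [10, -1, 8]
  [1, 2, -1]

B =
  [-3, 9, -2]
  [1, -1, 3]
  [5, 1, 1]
A ⊗ B =
  [1, -3, -3]
  [0, -2, 2]
  [-2, 0, -1]

Apply the min-plus product entry-by-entry:
  C[0][0] = min over k of (A[0][0] + B[0][0] = 6 + -3 = 3, A[0][1] + B[1][0] = 0 + 1 = 1, A[0][2] + B[2][0] = -4 + 5 = 1) = 1 (attained at k = 1)
  C[0][1] = min over k of (A[0][0] + B[0][1] = 6 + 9 = 15, A[0][1] + B[1][1] = 0 + -1 = -1, A[0][2] + B[2][1] = -4 + 1 = -3) = -3 (attained at k = 2)
  C[0][2] = min over k of (A[0][0] + B[0][2] = 6 + -2 = 4, A[0][1] + B[1][2] = 0 + 3 = 3, A[0][2] + B[2][2] = -4 + 1 = -3) = -3 (attained at k = 2)
  C[1][0] = min over k of (A[1][0] + B[0][0] = 10 + -3 = 7, A[1][1] + B[1][0] = -1 + 1 = 0, A[1][2] + B[2][0] = 8 + 5 = 13) = 0 (attained at k = 1)
  C[1][1] = min over k of (A[1][0] + B[0][1] = 10 + 9 = 19, A[1][1] + B[1][1] = -1 + -1 = -2, A[1][2] + B[2][1] = 8 + 1 = 9) = -2 (attained at k = 1)
  C[1][2] = min over k of (A[1][0] + B[0][2] = 10 + -2 = 8, A[1][1] + B[1][2] = -1 + 3 = 2, A[1][2] + B[2][2] = 8 + 1 = 9) = 2 (attained at k = 1)
  C[2][0] = min over k of (A[2][0] + B[0][0] = 1 + -3 = -2, A[2][1] + B[1][0] = 2 + 1 = 3, A[2][2] + B[2][0] = -1 + 5 = 4) = -2 (attained at k = 0)
  C[2][1] = min over k of (A[2][0] + B[0][1] = 1 + 9 = 10, A[2][1] + B[1][1] = 2 + -1 = 1, A[2][2] + B[2][1] = -1 + 1 = 0) = 0 (attained at k = 2)
  C[2][2] = min over k of (A[2][0] + B[0][2] = 1 + -2 = -1, A[2][1] + B[1][2] = 2 + 3 = 5, A[2][2] + B[2][2] = -1 + 1 = 0) = -1 (attained at k = 0)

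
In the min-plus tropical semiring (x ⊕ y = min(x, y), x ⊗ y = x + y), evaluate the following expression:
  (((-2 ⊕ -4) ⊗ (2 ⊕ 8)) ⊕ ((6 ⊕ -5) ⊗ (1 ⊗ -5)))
(((-2 ⊕ -4) ⊗ (2 ⊕ 8)) ⊕ ((6 ⊕ -5) ⊗ (1 ⊗ -5))) = -9

Expand innermost to outermost. Recall ⊕ takes the minimum of its arguments and ⊗ takes their sum. Working out the expression (((-2 ⊕ -4) ⊗ (2 ⊕ 8)) ⊕ ((6 ⊕ -5) ⊗ (1 ⊗ -5))) gives -9.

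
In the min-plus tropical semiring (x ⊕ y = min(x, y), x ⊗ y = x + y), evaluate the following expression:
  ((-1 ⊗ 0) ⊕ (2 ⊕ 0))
((-1 ⊗ 0) ⊕ (2 ⊕ 0)) = -1

Expand innermost to outermost. Recall ⊕ takes the minimum of its arguments and ⊗ takes their sum. Working out the expression ((-1 ⊗ 0) ⊕ (2 ⊕ 0)) gives -1.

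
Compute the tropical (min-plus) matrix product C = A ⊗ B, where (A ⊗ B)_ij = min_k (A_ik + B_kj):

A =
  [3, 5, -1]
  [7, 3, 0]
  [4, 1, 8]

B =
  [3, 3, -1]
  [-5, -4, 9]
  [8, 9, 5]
A ⊗ B =
  [0, 1, 2]
  [-2, -1, 5]
  [-4, -3, 3]

Apply the min-plus product entry-by-entry:
  C[0][0] = min over k of (A[0][0] + B[0][0] = 3 + 3 = 6, A[0][1] + B[1][0] = 5 + -5 = 0, A[0][2] + B[2][0] = -1 + 8 = 7) = 0 (attained at k = 1)
  C[0][1] = min over k of (A[0][0] + B[0][1] = 3 + 3 = 6, A[0][1] + B[1][1] = 5 + -4 = 1, A[0][2] + B[2][1] = -1 + 9 = 8) = 1 (attained at k = 1)
  C[0][2] = min over k of (A[0][0] + B[0][2] = 3 + -1 = 2, A[0][1] + B[1][2] = 5 + 9 = 14, A[0][2] + B[2][2] = -1 + 5 = 4) = 2 (attained at k = 0)
  C[1][0] = min over k of (A[1][0] + B[0][0] = 7 + 3 = 10, A[1][1] + B[1][0] = 3 + -5 = -2, A[1][2] + B[2][0] = 0 + 8 = 8) = -2 (attained at k = 1)
  C[1][1] = min over k of (A[1][0] + B[0][1] = 7 + 3 = 10, A[1][1] + B[1][1] = 3 + -4 = -1, A[1][2] + B[2][1] = 0 + 9 = 9) = -1 (attained at k = 1)
  C[1][2] = min over k of (A[1][0] + B[0][2] = 7 + -1 = 6, A[1][1] + B[1][2] = 3 + 9 = 12, A[1][2] + B[2][2] = 0 + 5 = 5) = 5 (attained at k = 2)
  C[2][0] = min over k of (A[2][0] + B[0][0] = 4 + 3 = 7, A[2][1] + B[1][0] = 1 + -5 = -4, A[2][2] + B[2][0] = 8 + 8 = 16) = -4 (attained at k = 1)
  C[2][1] = min over k of (A[2][0] + B[0][1] = 4 + 3 = 7, A[2][1] + B[1][1] = 1 + -4 = -3, A[2][2] + B[2][1] = 8 + 9 = 17) = -3 (attained at k = 1)
  C[2][2] = min over k of (A[2][0] + B[0][2] = 4 + -1 = 3, A[2][1] + B[1][2] = 1 + 9 = 10, A[2][2] + B[2][2] = 8 + 5 = 13) = 3 (attained at k = 0)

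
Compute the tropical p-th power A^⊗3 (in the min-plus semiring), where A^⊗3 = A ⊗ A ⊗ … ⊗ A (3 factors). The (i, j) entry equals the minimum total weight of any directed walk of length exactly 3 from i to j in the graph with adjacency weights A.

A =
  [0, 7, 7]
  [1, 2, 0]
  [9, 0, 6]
A^⊗3 =
  [0, 7, 7]
  [1, 2, 0]
  [1, 0, 2]

Each entry (A^⊗3)_ij equals the minimum over all length-3 walks i = v_0 → v_1 → … → v_3 = j of Σ_t A[v_t][v_{t+1}]. For example, for (i, j) = (0, 2) we minimise over 9 possible intermediate vertex sequences; the minimum is 7, attained along the walk 0 → 0 → 0 → 2.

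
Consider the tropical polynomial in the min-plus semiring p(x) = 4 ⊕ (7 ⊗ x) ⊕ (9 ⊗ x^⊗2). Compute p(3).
p(3) = 4

A tropical monomial a ⊗ x^⊗i evaluates to a + i · x. Evaluating each term at x = 3:
  Term 0 contributes 4 + 0 · 3 = 4
  Term 1 contributes 7 + 1 · 3 = 10
  Term 2 contributes 9 + 2 · 3 = 15
p(3) = ⊕ of these = min[4, 10, 15] = 4.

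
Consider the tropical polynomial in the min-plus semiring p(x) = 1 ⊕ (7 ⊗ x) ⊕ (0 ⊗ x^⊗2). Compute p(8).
p(8) = 1

A tropical monomial a ⊗ x^⊗i evaluates to a + i · x. Evaluating each term at x = 8:
  Term 0 contributes 1 + 0 · 8 = 1
  Term 1 contributes 7 + 1 · 8 = 15
  Term 2 contributes 0 + 2 · 8 = 16
p(8) = ⊕ of these = min[1, 15, 16] = 1.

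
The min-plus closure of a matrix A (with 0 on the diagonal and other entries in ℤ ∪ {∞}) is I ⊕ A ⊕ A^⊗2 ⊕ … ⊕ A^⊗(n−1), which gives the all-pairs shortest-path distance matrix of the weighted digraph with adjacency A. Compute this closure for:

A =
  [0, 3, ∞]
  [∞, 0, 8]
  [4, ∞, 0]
Closure =
  [0, 3, 11]
  [12, 0, 8]
  [4, 7, 0]

This is the Floyd-Warshall all-pairs shortest-path computation. For each intermediate vertex k = 0, 1, …, 2, update dist[i][j] ← min(dist[i][j], dist[i][k] + dist[k][j]). The final matrix gives, for each (i, j), the minimum total weight of any directed path from i to j (possibly empty when i = j).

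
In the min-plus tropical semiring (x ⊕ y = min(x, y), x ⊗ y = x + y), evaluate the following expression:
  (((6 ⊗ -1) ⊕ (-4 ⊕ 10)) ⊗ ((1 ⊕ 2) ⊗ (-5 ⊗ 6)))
(((6 ⊗ -1) ⊕ (-4 ⊕ 10)) ⊗ ((1 ⊕ 2) ⊗ (-5 ⊗ 6))) = -2

Expand innermost to outermost. Recall ⊕ takes the minimum of its arguments and ⊗ takes their sum. Working out the expression (((6 ⊗ -1) ⊕ (-4 ⊕ 10)) ⊗ ((1 ⊕ 2) ⊗ (-5 ⊗ 6))) gives -2.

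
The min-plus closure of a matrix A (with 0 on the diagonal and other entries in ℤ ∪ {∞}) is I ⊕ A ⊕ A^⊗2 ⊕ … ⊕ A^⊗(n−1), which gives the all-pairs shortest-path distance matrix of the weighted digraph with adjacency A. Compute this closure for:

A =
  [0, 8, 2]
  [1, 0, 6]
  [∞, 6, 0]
Closure =
  [0, 8, 2]
  [1, 0, 3]
  [7, 6, 0]

This is the Floyd-Warshall all-pairs shortest-path computation. For each intermediate vertex k = 0, 1, …, 2, update dist[i][j] ← min(dist[i][j], dist[i][k] + dist[k][j]). The final matrix gives, for each (i, j), the minimum total weight of any directed path from i to j (possibly empty when i = j).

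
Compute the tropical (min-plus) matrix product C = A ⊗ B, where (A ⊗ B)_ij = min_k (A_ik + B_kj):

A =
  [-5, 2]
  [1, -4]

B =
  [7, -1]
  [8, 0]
A ⊗ B =
  [2, -6]
  [4, -4]

Apply the min-plus product entry-by-entry:
  C[0][0] = min over k of (A[0][0] + B[0][0] = -5 + 7 = 2, A[0][1] + B[1][0] = 2 + 8 = 10) = 2 (attained at k = 0)
  C[0][1] = min over k of (A[0][0] + B[0][1] = -5 + -1 = -6, A[0][1] + B[1][1] = 2 + 0 = 2) = -6 (attained at k = 0)
  C[1][0] = min over k of (A[1][0] + B[0][0] = 1 + 7 = 8, A[1][1] + B[1][0] = -4 + 8 = 4) = 4 (attained at k = 1)
  C[1][1] = min over k of (A[1][0] + B[0][1] = 1 + -1 = 0, A[1][1] + B[1][1] = -4 + 0 = -4) = -4 (attained at k = 1)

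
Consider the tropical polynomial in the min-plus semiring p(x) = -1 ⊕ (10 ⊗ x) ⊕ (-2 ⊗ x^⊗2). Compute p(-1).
p(-1) = -4

A tropical monomial a ⊗ x^⊗i evaluates to a + i · x. Evaluating each term at x = -1:
  Term 0 contributes -1 + 0 · -1 = -1
  Term 1 contributes 10 + 1 · -1 = 9
  Term 2 contributes -2 + 2 · -1 = -4
p(-1) = ⊕ of these = min[-1, 9, -4] = -4.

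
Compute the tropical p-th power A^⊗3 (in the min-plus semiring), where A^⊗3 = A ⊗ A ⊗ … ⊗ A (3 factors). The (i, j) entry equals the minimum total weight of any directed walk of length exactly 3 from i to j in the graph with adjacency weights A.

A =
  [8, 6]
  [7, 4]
A^⊗3 =
  [17, 14]
  [15, 12]

Each entry (A^⊗3)_ij equals the minimum over all length-3 walks i = v_0 → v_1 → … → v_3 = j of Σ_t A[v_t][v_{t+1}]. For example, for (i, j) = (0, 1) we minimise over 4 possible intermediate vertex sequences; the minimum is 14, attained along the walk 0 → 1 → 1 → 1.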